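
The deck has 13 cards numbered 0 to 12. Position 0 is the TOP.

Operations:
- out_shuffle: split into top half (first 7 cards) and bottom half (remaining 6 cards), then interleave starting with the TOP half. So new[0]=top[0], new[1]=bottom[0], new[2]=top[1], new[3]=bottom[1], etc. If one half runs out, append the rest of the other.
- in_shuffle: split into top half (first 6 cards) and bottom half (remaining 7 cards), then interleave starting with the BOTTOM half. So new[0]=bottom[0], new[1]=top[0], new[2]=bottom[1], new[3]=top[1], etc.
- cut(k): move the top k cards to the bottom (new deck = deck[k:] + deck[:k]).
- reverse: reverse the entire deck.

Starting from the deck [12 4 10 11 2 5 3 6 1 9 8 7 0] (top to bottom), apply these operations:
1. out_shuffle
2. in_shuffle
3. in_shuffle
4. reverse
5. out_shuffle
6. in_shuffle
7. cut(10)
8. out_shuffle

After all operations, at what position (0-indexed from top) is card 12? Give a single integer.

Answer: 2

Derivation:
After op 1 (out_shuffle): [12 6 4 1 10 9 11 8 2 7 5 0 3]
After op 2 (in_shuffle): [11 12 8 6 2 4 7 1 5 10 0 9 3]
After op 3 (in_shuffle): [7 11 1 12 5 8 10 6 0 2 9 4 3]
After op 4 (reverse): [3 4 9 2 0 6 10 8 5 12 1 11 7]
After op 5 (out_shuffle): [3 8 4 5 9 12 2 1 0 11 6 7 10]
After op 6 (in_shuffle): [2 3 1 8 0 4 11 5 6 9 7 12 10]
After op 7 (cut(10)): [7 12 10 2 3 1 8 0 4 11 5 6 9]
After op 8 (out_shuffle): [7 0 12 4 10 11 2 5 3 6 1 9 8]
Card 12 is at position 2.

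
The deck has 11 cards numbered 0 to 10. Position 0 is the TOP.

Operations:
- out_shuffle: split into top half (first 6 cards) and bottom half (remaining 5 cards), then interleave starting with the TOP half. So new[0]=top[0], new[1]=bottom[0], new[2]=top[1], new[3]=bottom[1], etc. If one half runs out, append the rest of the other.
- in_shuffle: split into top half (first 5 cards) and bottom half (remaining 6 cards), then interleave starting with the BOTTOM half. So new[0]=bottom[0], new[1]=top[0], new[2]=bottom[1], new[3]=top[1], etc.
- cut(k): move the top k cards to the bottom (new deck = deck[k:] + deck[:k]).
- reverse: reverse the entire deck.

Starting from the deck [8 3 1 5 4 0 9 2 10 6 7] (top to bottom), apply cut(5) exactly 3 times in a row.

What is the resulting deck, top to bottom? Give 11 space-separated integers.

Answer: 4 0 9 2 10 6 7 8 3 1 5

Derivation:
After op 1 (cut(5)): [0 9 2 10 6 7 8 3 1 5 4]
After op 2 (cut(5)): [7 8 3 1 5 4 0 9 2 10 6]
After op 3 (cut(5)): [4 0 9 2 10 6 7 8 3 1 5]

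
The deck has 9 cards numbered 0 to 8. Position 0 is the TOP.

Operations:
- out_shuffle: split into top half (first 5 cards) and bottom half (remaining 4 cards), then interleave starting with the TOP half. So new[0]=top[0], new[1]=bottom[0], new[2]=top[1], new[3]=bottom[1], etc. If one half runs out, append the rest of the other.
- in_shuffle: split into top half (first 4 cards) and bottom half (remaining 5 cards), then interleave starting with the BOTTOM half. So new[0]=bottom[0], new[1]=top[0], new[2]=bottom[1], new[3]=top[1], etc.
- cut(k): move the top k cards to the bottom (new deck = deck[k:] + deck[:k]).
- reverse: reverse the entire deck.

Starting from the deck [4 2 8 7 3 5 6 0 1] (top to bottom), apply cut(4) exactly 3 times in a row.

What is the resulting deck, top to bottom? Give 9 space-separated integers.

After op 1 (cut(4)): [3 5 6 0 1 4 2 8 7]
After op 2 (cut(4)): [1 4 2 8 7 3 5 6 0]
After op 3 (cut(4)): [7 3 5 6 0 1 4 2 8]

Answer: 7 3 5 6 0 1 4 2 8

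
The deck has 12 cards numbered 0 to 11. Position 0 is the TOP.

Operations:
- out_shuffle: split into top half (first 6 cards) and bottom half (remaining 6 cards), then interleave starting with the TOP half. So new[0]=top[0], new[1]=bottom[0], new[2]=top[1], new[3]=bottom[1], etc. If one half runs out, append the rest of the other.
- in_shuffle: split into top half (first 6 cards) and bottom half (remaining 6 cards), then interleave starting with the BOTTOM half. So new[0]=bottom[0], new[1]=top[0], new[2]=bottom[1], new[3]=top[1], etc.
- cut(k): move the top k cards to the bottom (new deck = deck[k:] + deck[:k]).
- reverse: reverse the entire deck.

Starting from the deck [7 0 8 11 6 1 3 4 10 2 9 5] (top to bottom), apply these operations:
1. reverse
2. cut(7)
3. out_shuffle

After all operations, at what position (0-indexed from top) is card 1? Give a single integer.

After op 1 (reverse): [5 9 2 10 4 3 1 6 11 8 0 7]
After op 2 (cut(7)): [6 11 8 0 7 5 9 2 10 4 3 1]
After op 3 (out_shuffle): [6 9 11 2 8 10 0 4 7 3 5 1]
Card 1 is at position 11.

Answer: 11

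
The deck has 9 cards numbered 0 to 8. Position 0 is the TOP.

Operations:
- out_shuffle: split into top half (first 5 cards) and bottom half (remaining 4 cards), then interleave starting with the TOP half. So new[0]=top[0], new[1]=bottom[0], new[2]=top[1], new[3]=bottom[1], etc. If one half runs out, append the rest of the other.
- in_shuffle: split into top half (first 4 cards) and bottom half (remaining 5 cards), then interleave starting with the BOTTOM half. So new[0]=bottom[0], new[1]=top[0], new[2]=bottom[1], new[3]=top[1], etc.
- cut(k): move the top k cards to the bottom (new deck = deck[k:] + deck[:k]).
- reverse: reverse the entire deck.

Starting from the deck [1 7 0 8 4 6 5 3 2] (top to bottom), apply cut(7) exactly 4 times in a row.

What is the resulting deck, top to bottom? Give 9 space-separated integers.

After op 1 (cut(7)): [3 2 1 7 0 8 4 6 5]
After op 2 (cut(7)): [6 5 3 2 1 7 0 8 4]
After op 3 (cut(7)): [8 4 6 5 3 2 1 7 0]
After op 4 (cut(7)): [7 0 8 4 6 5 3 2 1]

Answer: 7 0 8 4 6 5 3 2 1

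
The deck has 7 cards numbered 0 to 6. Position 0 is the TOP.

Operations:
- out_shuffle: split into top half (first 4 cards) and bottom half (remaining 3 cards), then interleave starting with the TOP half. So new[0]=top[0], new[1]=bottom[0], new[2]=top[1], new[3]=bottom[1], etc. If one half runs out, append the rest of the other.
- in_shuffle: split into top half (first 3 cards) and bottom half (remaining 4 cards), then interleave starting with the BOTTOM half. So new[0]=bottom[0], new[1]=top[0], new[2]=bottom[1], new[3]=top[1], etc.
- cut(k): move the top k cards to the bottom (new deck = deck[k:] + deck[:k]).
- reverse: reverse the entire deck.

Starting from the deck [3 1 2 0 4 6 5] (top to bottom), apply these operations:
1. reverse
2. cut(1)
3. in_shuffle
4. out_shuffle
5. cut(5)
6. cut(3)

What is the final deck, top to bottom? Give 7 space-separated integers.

Answer: 3 6 0 1 5 4 2

Derivation:
After op 1 (reverse): [5 6 4 0 2 1 3]
After op 2 (cut(1)): [6 4 0 2 1 3 5]
After op 3 (in_shuffle): [2 6 1 4 3 0 5]
After op 4 (out_shuffle): [2 3 6 0 1 5 4]
After op 5 (cut(5)): [5 4 2 3 6 0 1]
After op 6 (cut(3)): [3 6 0 1 5 4 2]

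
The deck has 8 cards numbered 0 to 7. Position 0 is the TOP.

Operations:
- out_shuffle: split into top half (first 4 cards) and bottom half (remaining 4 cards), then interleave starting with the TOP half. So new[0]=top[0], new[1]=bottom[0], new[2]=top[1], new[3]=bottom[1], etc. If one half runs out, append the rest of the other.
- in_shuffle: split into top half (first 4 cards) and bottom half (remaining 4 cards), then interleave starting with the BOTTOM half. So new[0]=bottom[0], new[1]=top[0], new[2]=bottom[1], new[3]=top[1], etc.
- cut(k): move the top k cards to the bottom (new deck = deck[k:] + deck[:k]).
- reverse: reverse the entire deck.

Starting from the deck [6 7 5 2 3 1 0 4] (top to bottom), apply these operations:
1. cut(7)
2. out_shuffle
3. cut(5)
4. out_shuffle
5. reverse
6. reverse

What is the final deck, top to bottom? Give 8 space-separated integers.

After op 1 (cut(7)): [4 6 7 5 2 3 1 0]
After op 2 (out_shuffle): [4 2 6 3 7 1 5 0]
After op 3 (cut(5)): [1 5 0 4 2 6 3 7]
After op 4 (out_shuffle): [1 2 5 6 0 3 4 7]
After op 5 (reverse): [7 4 3 0 6 5 2 1]
After op 6 (reverse): [1 2 5 6 0 3 4 7]

Answer: 1 2 5 6 0 3 4 7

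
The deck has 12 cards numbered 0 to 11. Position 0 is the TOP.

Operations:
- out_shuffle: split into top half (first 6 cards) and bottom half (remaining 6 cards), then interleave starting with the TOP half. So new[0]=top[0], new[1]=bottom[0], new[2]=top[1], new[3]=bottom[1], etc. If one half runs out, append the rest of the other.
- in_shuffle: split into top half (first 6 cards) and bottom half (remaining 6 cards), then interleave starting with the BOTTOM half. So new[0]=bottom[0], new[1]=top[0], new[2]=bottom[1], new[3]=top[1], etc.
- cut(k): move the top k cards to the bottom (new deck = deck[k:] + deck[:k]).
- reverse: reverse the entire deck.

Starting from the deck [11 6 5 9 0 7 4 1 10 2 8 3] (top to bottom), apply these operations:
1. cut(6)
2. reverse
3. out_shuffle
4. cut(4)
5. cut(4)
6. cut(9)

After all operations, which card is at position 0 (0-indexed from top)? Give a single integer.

After op 1 (cut(6)): [4 1 10 2 8 3 11 6 5 9 0 7]
After op 2 (reverse): [7 0 9 5 6 11 3 8 2 10 1 4]
After op 3 (out_shuffle): [7 3 0 8 9 2 5 10 6 1 11 4]
After op 4 (cut(4)): [9 2 5 10 6 1 11 4 7 3 0 8]
After op 5 (cut(4)): [6 1 11 4 7 3 0 8 9 2 5 10]
After op 6 (cut(9)): [2 5 10 6 1 11 4 7 3 0 8 9]
Position 0: card 2.

Answer: 2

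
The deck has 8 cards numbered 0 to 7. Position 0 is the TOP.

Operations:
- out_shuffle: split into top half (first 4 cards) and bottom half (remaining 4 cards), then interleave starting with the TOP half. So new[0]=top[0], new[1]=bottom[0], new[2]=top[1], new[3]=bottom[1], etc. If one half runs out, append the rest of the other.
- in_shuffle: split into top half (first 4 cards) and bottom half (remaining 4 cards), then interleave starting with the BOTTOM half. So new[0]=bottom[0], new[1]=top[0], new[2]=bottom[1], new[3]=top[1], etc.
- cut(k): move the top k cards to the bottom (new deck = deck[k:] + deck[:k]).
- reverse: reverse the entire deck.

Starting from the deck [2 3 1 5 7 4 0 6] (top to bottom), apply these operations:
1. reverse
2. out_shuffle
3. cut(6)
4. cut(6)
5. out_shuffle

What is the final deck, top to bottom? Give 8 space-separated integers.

Answer: 4 6 3 5 7 0 2 1

Derivation:
After op 1 (reverse): [6 0 4 7 5 1 3 2]
After op 2 (out_shuffle): [6 5 0 1 4 3 7 2]
After op 3 (cut(6)): [7 2 6 5 0 1 4 3]
After op 4 (cut(6)): [4 3 7 2 6 5 0 1]
After op 5 (out_shuffle): [4 6 3 5 7 0 2 1]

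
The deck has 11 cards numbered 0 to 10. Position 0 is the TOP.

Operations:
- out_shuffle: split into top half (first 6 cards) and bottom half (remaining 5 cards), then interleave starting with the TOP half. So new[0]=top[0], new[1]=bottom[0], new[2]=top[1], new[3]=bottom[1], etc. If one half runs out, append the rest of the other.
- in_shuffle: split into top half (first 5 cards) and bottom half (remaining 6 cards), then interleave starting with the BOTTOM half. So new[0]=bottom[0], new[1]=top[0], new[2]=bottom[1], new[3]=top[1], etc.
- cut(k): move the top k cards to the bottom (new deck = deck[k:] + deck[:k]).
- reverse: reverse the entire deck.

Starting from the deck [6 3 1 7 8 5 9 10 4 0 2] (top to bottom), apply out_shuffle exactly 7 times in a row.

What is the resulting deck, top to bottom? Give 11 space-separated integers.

Answer: 6 4 5 1 2 10 8 3 0 9 7

Derivation:
After op 1 (out_shuffle): [6 9 3 10 1 4 7 0 8 2 5]
After op 2 (out_shuffle): [6 7 9 0 3 8 10 2 1 5 4]
After op 3 (out_shuffle): [6 10 7 2 9 1 0 5 3 4 8]
After op 4 (out_shuffle): [6 0 10 5 7 3 2 4 9 8 1]
After op 5 (out_shuffle): [6 2 0 4 10 9 5 8 7 1 3]
After op 6 (out_shuffle): [6 5 2 8 0 7 4 1 10 3 9]
After op 7 (out_shuffle): [6 4 5 1 2 10 8 3 0 9 7]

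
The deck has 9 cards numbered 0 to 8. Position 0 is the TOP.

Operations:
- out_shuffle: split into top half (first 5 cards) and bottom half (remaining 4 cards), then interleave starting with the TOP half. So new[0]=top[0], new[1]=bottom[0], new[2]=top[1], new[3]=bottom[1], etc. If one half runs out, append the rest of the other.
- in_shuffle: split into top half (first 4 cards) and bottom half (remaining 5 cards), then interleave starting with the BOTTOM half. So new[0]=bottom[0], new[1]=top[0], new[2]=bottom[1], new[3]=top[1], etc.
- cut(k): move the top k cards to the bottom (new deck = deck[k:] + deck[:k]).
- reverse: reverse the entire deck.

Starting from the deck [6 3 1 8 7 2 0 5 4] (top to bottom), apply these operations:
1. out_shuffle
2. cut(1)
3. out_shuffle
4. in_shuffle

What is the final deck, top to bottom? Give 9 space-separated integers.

Answer: 0 2 7 8 1 3 6 4 5

Derivation:
After op 1 (out_shuffle): [6 2 3 0 1 5 8 4 7]
After op 2 (cut(1)): [2 3 0 1 5 8 4 7 6]
After op 3 (out_shuffle): [2 8 3 4 0 7 1 6 5]
After op 4 (in_shuffle): [0 2 7 8 1 3 6 4 5]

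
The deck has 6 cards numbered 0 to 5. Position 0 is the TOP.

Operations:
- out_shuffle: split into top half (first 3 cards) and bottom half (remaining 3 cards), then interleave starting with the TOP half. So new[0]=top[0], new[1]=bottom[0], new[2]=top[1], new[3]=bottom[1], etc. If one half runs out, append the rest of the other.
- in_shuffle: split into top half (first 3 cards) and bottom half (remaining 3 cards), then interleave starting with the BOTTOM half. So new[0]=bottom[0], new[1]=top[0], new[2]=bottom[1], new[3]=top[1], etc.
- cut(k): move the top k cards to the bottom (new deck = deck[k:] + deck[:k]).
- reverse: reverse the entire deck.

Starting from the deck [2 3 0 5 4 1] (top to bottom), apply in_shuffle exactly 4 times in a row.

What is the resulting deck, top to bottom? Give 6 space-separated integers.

After op 1 (in_shuffle): [5 2 4 3 1 0]
After op 2 (in_shuffle): [3 5 1 2 0 4]
After op 3 (in_shuffle): [2 3 0 5 4 1]
After op 4 (in_shuffle): [5 2 4 3 1 0]

Answer: 5 2 4 3 1 0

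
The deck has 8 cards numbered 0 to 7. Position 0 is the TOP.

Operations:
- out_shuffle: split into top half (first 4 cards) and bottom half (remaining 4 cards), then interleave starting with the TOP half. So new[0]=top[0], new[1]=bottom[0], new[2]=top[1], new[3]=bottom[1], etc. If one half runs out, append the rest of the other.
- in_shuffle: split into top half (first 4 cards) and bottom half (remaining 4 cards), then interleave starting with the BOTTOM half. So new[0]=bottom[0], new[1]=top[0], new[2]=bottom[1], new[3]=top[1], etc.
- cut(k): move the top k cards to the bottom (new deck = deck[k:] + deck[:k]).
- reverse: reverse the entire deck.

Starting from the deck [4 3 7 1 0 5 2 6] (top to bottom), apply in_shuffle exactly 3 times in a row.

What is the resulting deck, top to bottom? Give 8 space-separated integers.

Answer: 6 2 5 0 1 7 3 4

Derivation:
After op 1 (in_shuffle): [0 4 5 3 2 7 6 1]
After op 2 (in_shuffle): [2 0 7 4 6 5 1 3]
After op 3 (in_shuffle): [6 2 5 0 1 7 3 4]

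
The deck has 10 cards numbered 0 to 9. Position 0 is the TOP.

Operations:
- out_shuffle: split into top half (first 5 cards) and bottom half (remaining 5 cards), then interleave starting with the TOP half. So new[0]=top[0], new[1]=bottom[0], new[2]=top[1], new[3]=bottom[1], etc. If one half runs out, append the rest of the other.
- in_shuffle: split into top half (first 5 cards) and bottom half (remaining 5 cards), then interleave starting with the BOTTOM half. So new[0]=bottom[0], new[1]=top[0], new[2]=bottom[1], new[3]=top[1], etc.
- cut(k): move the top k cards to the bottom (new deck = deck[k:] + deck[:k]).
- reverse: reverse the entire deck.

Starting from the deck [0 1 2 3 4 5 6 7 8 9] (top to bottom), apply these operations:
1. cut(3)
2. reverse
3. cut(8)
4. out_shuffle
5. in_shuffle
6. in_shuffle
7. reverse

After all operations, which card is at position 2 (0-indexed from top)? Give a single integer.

Answer: 9

Derivation:
After op 1 (cut(3)): [3 4 5 6 7 8 9 0 1 2]
After op 2 (reverse): [2 1 0 9 8 7 6 5 4 3]
After op 3 (cut(8)): [4 3 2 1 0 9 8 7 6 5]
After op 4 (out_shuffle): [4 9 3 8 2 7 1 6 0 5]
After op 5 (in_shuffle): [7 4 1 9 6 3 0 8 5 2]
After op 6 (in_shuffle): [3 7 0 4 8 1 5 9 2 6]
After op 7 (reverse): [6 2 9 5 1 8 4 0 7 3]
Position 2: card 9.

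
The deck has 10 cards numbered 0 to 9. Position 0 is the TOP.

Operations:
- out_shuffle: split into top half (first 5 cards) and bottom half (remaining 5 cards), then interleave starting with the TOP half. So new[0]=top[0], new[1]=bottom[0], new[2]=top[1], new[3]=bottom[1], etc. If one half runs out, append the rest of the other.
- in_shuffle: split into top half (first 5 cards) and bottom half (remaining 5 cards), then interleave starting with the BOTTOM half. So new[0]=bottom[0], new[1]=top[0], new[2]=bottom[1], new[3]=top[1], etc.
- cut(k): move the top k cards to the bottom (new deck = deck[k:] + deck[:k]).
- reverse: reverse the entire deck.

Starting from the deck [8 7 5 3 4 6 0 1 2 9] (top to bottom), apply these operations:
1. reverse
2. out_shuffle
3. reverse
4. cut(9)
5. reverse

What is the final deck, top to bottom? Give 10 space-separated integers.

After op 1 (reverse): [9 2 1 0 6 4 3 5 7 8]
After op 2 (out_shuffle): [9 4 2 3 1 5 0 7 6 8]
After op 3 (reverse): [8 6 7 0 5 1 3 2 4 9]
After op 4 (cut(9)): [9 8 6 7 0 5 1 3 2 4]
After op 5 (reverse): [4 2 3 1 5 0 7 6 8 9]

Answer: 4 2 3 1 5 0 7 6 8 9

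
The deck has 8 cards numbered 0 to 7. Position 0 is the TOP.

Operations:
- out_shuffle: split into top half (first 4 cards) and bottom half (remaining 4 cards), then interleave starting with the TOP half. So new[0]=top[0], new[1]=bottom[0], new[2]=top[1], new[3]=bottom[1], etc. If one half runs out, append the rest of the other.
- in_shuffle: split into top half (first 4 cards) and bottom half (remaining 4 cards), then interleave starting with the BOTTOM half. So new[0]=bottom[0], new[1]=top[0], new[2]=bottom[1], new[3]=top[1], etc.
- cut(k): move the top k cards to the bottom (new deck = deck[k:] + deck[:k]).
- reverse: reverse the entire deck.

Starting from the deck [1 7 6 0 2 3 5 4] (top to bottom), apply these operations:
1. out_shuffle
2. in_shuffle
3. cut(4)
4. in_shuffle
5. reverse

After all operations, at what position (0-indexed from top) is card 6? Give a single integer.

After op 1 (out_shuffle): [1 2 7 3 6 5 0 4]
After op 2 (in_shuffle): [6 1 5 2 0 7 4 3]
After op 3 (cut(4)): [0 7 4 3 6 1 5 2]
After op 4 (in_shuffle): [6 0 1 7 5 4 2 3]
After op 5 (reverse): [3 2 4 5 7 1 0 6]
Card 6 is at position 7.

Answer: 7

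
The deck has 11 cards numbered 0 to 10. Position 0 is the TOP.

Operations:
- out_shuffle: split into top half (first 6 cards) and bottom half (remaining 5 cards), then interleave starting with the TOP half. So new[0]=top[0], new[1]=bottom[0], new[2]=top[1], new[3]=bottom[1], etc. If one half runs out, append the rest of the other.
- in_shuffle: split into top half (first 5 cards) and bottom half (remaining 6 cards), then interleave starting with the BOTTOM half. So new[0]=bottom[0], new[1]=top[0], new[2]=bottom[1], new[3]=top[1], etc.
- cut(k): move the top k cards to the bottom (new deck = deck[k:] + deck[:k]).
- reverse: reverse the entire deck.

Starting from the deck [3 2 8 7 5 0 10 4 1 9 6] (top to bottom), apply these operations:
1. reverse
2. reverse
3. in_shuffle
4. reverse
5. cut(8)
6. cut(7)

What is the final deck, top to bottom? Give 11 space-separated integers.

Answer: 1 8 4 2 10 3 0 6 5 9 7

Derivation:
After op 1 (reverse): [6 9 1 4 10 0 5 7 8 2 3]
After op 2 (reverse): [3 2 8 7 5 0 10 4 1 9 6]
After op 3 (in_shuffle): [0 3 10 2 4 8 1 7 9 5 6]
After op 4 (reverse): [6 5 9 7 1 8 4 2 10 3 0]
After op 5 (cut(8)): [10 3 0 6 5 9 7 1 8 4 2]
After op 6 (cut(7)): [1 8 4 2 10 3 0 6 5 9 7]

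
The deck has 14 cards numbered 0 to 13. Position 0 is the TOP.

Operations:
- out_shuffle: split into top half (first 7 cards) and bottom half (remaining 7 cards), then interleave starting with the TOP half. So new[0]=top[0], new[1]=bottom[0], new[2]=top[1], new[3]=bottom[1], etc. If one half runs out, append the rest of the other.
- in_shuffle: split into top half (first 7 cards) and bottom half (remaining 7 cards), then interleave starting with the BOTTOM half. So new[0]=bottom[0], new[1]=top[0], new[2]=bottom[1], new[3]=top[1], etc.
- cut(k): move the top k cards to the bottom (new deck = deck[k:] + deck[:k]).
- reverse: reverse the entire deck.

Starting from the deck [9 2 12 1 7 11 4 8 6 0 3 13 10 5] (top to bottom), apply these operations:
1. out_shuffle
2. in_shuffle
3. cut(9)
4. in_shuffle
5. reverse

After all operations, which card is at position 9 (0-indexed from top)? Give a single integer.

After op 1 (out_shuffle): [9 8 2 6 12 0 1 3 7 13 11 10 4 5]
After op 2 (in_shuffle): [3 9 7 8 13 2 11 6 10 12 4 0 5 1]
After op 3 (cut(9)): [12 4 0 5 1 3 9 7 8 13 2 11 6 10]
After op 4 (in_shuffle): [7 12 8 4 13 0 2 5 11 1 6 3 10 9]
After op 5 (reverse): [9 10 3 6 1 11 5 2 0 13 4 8 12 7]
Position 9: card 13.

Answer: 13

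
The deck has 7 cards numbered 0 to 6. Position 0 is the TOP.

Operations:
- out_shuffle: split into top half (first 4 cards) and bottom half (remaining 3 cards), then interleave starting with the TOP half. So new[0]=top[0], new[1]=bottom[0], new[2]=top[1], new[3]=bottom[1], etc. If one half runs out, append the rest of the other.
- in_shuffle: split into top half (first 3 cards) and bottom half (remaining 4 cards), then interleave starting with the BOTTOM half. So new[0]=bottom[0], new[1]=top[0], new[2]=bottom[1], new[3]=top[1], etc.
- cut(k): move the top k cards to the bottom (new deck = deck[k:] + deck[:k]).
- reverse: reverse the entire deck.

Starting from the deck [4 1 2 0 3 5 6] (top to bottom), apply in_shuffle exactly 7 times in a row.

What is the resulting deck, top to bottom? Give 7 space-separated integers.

Answer: 0 4 3 1 5 2 6

Derivation:
After op 1 (in_shuffle): [0 4 3 1 5 2 6]
After op 2 (in_shuffle): [1 0 5 4 2 3 6]
After op 3 (in_shuffle): [4 1 2 0 3 5 6]
After op 4 (in_shuffle): [0 4 3 1 5 2 6]
After op 5 (in_shuffle): [1 0 5 4 2 3 6]
After op 6 (in_shuffle): [4 1 2 0 3 5 6]
After op 7 (in_shuffle): [0 4 3 1 5 2 6]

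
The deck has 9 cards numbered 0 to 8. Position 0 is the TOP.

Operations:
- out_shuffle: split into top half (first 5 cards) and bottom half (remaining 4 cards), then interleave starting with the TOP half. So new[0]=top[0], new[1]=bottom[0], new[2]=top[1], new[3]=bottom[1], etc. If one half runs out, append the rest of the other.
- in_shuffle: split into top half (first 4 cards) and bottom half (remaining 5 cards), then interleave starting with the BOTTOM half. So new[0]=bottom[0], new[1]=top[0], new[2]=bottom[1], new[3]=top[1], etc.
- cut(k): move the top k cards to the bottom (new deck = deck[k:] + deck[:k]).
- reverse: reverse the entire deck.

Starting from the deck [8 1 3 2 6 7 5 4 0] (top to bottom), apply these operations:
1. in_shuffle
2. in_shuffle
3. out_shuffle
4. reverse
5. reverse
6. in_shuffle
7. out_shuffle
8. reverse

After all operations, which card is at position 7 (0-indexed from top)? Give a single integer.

Answer: 6

Derivation:
After op 1 (in_shuffle): [6 8 7 1 5 3 4 2 0]
After op 2 (in_shuffle): [5 6 3 8 4 7 2 1 0]
After op 3 (out_shuffle): [5 7 6 2 3 1 8 0 4]
After op 4 (reverse): [4 0 8 1 3 2 6 7 5]
After op 5 (reverse): [5 7 6 2 3 1 8 0 4]
After op 6 (in_shuffle): [3 5 1 7 8 6 0 2 4]
After op 7 (out_shuffle): [3 6 5 0 1 2 7 4 8]
After op 8 (reverse): [8 4 7 2 1 0 5 6 3]
Position 7: card 6.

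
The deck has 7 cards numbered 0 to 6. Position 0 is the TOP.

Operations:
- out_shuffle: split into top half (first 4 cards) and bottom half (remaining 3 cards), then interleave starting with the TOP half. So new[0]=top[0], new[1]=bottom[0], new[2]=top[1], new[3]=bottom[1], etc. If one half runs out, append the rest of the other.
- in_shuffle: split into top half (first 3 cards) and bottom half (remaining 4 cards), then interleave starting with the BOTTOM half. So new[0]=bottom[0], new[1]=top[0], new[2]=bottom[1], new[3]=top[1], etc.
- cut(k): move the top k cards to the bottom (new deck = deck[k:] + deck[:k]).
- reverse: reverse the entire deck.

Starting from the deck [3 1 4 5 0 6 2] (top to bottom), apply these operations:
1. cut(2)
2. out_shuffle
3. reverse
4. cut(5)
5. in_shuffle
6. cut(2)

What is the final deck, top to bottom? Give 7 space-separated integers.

Answer: 0 4 3 6 5 1 2

Derivation:
After op 1 (cut(2)): [4 5 0 6 2 3 1]
After op 2 (out_shuffle): [4 2 5 3 0 1 6]
After op 3 (reverse): [6 1 0 3 5 2 4]
After op 4 (cut(5)): [2 4 6 1 0 3 5]
After op 5 (in_shuffle): [1 2 0 4 3 6 5]
After op 6 (cut(2)): [0 4 3 6 5 1 2]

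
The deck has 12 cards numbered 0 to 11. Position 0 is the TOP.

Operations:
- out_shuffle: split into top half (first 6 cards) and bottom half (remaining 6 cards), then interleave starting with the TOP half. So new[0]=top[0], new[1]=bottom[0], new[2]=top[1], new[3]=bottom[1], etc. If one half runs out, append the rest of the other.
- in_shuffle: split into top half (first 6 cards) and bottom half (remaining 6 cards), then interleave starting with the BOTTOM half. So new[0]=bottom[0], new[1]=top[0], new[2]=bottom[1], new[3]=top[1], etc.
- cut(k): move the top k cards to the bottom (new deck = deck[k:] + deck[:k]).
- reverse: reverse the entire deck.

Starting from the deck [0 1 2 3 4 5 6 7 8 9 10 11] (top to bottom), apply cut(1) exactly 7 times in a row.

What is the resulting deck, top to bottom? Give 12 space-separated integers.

After op 1 (cut(1)): [1 2 3 4 5 6 7 8 9 10 11 0]
After op 2 (cut(1)): [2 3 4 5 6 7 8 9 10 11 0 1]
After op 3 (cut(1)): [3 4 5 6 7 8 9 10 11 0 1 2]
After op 4 (cut(1)): [4 5 6 7 8 9 10 11 0 1 2 3]
After op 5 (cut(1)): [5 6 7 8 9 10 11 0 1 2 3 4]
After op 6 (cut(1)): [6 7 8 9 10 11 0 1 2 3 4 5]
After op 7 (cut(1)): [7 8 9 10 11 0 1 2 3 4 5 6]

Answer: 7 8 9 10 11 0 1 2 3 4 5 6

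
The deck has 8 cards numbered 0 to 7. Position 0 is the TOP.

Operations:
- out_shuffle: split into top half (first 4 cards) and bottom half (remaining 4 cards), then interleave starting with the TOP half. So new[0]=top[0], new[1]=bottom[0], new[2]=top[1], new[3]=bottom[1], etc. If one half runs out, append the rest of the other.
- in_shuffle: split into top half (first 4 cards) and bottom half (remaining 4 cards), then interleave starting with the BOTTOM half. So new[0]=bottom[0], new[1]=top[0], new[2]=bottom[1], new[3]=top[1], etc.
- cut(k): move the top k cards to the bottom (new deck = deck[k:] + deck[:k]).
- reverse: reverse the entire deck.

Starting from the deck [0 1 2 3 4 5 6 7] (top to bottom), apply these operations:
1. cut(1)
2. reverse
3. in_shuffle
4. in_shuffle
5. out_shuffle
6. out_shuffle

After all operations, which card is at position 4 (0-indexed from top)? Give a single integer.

Answer: 4

Derivation:
After op 1 (cut(1)): [1 2 3 4 5 6 7 0]
After op 2 (reverse): [0 7 6 5 4 3 2 1]
After op 3 (in_shuffle): [4 0 3 7 2 6 1 5]
After op 4 (in_shuffle): [2 4 6 0 1 3 5 7]
After op 5 (out_shuffle): [2 1 4 3 6 5 0 7]
After op 6 (out_shuffle): [2 6 1 5 4 0 3 7]
Position 4: card 4.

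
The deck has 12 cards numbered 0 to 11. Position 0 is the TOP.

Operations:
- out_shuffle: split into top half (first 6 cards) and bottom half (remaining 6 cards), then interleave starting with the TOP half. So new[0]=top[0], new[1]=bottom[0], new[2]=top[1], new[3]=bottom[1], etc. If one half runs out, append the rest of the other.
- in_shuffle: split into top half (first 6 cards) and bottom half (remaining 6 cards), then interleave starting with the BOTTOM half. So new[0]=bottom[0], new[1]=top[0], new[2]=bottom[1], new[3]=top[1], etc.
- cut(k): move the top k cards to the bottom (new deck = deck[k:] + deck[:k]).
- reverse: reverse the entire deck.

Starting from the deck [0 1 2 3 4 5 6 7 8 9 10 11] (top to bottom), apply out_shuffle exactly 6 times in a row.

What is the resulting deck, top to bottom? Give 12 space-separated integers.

Answer: 0 5 10 4 9 3 8 2 7 1 6 11

Derivation:
After op 1 (out_shuffle): [0 6 1 7 2 8 3 9 4 10 5 11]
After op 2 (out_shuffle): [0 3 6 9 1 4 7 10 2 5 8 11]
After op 3 (out_shuffle): [0 7 3 10 6 2 9 5 1 8 4 11]
After op 4 (out_shuffle): [0 9 7 5 3 1 10 8 6 4 2 11]
After op 5 (out_shuffle): [0 10 9 8 7 6 5 4 3 2 1 11]
After op 6 (out_shuffle): [0 5 10 4 9 3 8 2 7 1 6 11]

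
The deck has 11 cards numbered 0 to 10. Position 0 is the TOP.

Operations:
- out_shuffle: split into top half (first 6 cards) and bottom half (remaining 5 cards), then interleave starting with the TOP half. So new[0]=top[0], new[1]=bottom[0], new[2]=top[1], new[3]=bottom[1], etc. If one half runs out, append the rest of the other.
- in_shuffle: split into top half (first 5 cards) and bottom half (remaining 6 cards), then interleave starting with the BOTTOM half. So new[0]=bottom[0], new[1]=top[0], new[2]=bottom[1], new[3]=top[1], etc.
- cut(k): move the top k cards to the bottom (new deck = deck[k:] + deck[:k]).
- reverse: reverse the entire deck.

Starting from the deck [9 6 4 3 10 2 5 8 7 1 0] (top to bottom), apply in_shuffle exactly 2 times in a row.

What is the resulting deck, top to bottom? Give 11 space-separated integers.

Answer: 4 2 7 9 3 5 1 6 10 8 0

Derivation:
After op 1 (in_shuffle): [2 9 5 6 8 4 7 3 1 10 0]
After op 2 (in_shuffle): [4 2 7 9 3 5 1 6 10 8 0]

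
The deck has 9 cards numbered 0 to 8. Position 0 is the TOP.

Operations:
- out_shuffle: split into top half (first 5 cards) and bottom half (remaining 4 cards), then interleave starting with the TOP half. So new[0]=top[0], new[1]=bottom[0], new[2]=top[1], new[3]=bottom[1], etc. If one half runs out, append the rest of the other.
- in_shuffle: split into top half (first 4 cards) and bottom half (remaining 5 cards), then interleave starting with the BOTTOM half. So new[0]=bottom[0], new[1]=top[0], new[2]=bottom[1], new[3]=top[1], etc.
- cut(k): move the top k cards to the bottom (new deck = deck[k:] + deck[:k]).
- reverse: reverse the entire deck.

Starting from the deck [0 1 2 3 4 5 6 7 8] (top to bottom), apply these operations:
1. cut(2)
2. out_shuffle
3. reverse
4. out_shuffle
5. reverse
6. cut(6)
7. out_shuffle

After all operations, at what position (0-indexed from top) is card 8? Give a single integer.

After op 1 (cut(2)): [2 3 4 5 6 7 8 0 1]
After op 2 (out_shuffle): [2 7 3 8 4 0 5 1 6]
After op 3 (reverse): [6 1 5 0 4 8 3 7 2]
After op 4 (out_shuffle): [6 8 1 3 5 7 0 2 4]
After op 5 (reverse): [4 2 0 7 5 3 1 8 6]
After op 6 (cut(6)): [1 8 6 4 2 0 7 5 3]
After op 7 (out_shuffle): [1 0 8 7 6 5 4 3 2]
Card 8 is at position 2.

Answer: 2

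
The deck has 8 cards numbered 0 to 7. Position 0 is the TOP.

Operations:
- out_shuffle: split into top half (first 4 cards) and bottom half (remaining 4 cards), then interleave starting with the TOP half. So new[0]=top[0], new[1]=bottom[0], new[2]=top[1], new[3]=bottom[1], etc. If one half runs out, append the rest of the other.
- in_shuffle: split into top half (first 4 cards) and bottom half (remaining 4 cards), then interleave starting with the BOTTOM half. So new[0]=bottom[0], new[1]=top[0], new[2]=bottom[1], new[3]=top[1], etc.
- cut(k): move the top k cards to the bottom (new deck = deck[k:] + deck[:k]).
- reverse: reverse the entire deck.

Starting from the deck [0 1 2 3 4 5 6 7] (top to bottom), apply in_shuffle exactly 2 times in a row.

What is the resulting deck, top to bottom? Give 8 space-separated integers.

Answer: 6 4 2 0 7 5 3 1

Derivation:
After op 1 (in_shuffle): [4 0 5 1 6 2 7 3]
After op 2 (in_shuffle): [6 4 2 0 7 5 3 1]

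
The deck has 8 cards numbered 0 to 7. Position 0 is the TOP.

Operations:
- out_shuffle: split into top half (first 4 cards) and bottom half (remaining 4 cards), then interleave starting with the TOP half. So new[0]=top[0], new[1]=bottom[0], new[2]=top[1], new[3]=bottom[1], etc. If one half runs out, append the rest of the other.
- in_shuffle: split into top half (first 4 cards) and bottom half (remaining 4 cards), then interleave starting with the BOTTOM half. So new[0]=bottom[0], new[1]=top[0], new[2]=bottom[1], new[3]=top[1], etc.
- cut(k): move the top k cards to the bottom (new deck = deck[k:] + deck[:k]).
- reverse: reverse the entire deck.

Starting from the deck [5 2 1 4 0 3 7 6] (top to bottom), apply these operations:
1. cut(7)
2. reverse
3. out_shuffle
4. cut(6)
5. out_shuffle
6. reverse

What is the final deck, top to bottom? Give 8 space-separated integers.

Answer: 5 1 0 7 2 6 3 4

Derivation:
After op 1 (cut(7)): [6 5 2 1 4 0 3 7]
After op 2 (reverse): [7 3 0 4 1 2 5 6]
After op 3 (out_shuffle): [7 1 3 2 0 5 4 6]
After op 4 (cut(6)): [4 6 7 1 3 2 0 5]
After op 5 (out_shuffle): [4 3 6 2 7 0 1 5]
After op 6 (reverse): [5 1 0 7 2 6 3 4]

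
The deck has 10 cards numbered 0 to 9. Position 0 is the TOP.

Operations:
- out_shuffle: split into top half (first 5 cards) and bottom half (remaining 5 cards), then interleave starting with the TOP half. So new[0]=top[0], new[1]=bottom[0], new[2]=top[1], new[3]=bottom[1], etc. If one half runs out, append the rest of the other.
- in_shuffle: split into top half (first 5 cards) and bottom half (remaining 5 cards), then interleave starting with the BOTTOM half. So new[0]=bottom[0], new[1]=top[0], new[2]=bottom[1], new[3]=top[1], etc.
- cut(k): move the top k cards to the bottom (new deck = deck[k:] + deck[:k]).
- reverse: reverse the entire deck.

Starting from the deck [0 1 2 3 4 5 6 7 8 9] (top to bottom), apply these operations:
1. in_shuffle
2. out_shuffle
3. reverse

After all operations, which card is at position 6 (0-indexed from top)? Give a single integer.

Answer: 8

Derivation:
After op 1 (in_shuffle): [5 0 6 1 7 2 8 3 9 4]
After op 2 (out_shuffle): [5 2 0 8 6 3 1 9 7 4]
After op 3 (reverse): [4 7 9 1 3 6 8 0 2 5]
Position 6: card 8.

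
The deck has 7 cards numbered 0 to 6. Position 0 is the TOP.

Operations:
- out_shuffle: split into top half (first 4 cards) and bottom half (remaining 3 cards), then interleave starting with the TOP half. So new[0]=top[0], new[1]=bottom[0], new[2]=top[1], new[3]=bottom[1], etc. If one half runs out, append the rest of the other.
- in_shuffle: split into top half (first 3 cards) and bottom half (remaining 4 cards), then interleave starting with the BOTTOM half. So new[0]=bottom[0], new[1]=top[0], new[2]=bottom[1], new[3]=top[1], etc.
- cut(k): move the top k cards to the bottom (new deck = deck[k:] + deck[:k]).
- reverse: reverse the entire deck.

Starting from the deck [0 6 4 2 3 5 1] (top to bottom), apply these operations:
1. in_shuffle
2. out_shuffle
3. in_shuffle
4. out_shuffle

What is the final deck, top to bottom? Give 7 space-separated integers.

After op 1 (in_shuffle): [2 0 3 6 5 4 1]
After op 2 (out_shuffle): [2 5 0 4 3 1 6]
After op 3 (in_shuffle): [4 2 3 5 1 0 6]
After op 4 (out_shuffle): [4 1 2 0 3 6 5]

Answer: 4 1 2 0 3 6 5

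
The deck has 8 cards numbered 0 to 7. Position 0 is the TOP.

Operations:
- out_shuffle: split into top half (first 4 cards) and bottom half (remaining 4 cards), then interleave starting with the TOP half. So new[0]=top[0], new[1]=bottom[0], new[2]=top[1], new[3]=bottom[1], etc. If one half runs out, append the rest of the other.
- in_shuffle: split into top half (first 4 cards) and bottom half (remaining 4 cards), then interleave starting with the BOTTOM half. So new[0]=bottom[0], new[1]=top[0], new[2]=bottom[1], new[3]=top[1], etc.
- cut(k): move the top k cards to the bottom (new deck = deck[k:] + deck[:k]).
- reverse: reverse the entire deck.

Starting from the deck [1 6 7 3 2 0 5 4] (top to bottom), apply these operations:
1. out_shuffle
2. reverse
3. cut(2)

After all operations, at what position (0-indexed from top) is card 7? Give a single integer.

After op 1 (out_shuffle): [1 2 6 0 7 5 3 4]
After op 2 (reverse): [4 3 5 7 0 6 2 1]
After op 3 (cut(2)): [5 7 0 6 2 1 4 3]
Card 7 is at position 1.

Answer: 1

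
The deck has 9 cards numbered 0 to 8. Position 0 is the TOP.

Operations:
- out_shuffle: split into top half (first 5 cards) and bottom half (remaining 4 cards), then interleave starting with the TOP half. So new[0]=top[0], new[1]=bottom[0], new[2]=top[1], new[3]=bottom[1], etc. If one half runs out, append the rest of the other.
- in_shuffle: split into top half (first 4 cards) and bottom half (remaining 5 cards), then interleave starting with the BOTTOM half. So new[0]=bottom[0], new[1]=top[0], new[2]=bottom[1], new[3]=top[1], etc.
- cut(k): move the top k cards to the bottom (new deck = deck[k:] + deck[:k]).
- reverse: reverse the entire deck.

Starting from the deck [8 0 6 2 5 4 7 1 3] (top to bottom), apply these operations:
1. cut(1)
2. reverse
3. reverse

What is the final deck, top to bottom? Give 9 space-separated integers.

After op 1 (cut(1)): [0 6 2 5 4 7 1 3 8]
After op 2 (reverse): [8 3 1 7 4 5 2 6 0]
After op 3 (reverse): [0 6 2 5 4 7 1 3 8]

Answer: 0 6 2 5 4 7 1 3 8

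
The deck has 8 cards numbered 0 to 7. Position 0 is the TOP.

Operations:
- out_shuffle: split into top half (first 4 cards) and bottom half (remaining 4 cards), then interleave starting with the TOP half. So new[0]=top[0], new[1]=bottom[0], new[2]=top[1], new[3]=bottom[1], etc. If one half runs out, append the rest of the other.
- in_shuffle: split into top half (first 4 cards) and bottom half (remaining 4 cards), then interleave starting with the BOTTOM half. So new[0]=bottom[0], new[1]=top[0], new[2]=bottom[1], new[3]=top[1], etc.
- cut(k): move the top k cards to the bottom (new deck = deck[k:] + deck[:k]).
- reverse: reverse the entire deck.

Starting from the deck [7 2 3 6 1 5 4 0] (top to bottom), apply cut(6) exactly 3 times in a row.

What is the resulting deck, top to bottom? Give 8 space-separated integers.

Answer: 3 6 1 5 4 0 7 2

Derivation:
After op 1 (cut(6)): [4 0 7 2 3 6 1 5]
After op 2 (cut(6)): [1 5 4 0 7 2 3 6]
After op 3 (cut(6)): [3 6 1 5 4 0 7 2]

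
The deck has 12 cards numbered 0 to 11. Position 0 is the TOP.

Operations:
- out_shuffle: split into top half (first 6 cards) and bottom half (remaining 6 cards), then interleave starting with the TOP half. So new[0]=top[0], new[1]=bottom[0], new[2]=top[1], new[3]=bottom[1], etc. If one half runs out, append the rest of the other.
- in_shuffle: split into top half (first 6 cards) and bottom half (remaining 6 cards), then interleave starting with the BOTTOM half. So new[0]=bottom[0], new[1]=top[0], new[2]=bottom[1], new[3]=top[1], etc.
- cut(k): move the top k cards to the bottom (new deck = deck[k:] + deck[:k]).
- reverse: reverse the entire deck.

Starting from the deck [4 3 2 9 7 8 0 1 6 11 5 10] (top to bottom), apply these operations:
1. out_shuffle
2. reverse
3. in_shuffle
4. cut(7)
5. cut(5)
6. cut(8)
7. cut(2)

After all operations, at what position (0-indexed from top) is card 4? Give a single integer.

Answer: 0

Derivation:
After op 1 (out_shuffle): [4 0 3 1 2 6 9 11 7 5 8 10]
After op 2 (reverse): [10 8 5 7 11 9 6 2 1 3 0 4]
After op 3 (in_shuffle): [6 10 2 8 1 5 3 7 0 11 4 9]
After op 4 (cut(7)): [7 0 11 4 9 6 10 2 8 1 5 3]
After op 5 (cut(5)): [6 10 2 8 1 5 3 7 0 11 4 9]
After op 6 (cut(8)): [0 11 4 9 6 10 2 8 1 5 3 7]
After op 7 (cut(2)): [4 9 6 10 2 8 1 5 3 7 0 11]
Card 4 is at position 0.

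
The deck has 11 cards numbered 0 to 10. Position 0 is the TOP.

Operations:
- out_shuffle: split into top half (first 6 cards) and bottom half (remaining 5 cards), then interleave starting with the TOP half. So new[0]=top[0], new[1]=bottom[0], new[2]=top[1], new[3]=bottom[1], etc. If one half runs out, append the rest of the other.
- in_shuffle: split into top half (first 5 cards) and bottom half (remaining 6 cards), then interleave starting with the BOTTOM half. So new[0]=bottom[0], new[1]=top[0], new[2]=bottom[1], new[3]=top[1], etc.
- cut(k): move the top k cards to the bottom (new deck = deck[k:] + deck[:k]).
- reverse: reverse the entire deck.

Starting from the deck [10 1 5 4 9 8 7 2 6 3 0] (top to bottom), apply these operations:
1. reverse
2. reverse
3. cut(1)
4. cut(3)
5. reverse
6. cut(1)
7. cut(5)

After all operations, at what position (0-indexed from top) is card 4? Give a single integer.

After op 1 (reverse): [0 3 6 2 7 8 9 4 5 1 10]
After op 2 (reverse): [10 1 5 4 9 8 7 2 6 3 0]
After op 3 (cut(1)): [1 5 4 9 8 7 2 6 3 0 10]
After op 4 (cut(3)): [9 8 7 2 6 3 0 10 1 5 4]
After op 5 (reverse): [4 5 1 10 0 3 6 2 7 8 9]
After op 6 (cut(1)): [5 1 10 0 3 6 2 7 8 9 4]
After op 7 (cut(5)): [6 2 7 8 9 4 5 1 10 0 3]
Card 4 is at position 5.

Answer: 5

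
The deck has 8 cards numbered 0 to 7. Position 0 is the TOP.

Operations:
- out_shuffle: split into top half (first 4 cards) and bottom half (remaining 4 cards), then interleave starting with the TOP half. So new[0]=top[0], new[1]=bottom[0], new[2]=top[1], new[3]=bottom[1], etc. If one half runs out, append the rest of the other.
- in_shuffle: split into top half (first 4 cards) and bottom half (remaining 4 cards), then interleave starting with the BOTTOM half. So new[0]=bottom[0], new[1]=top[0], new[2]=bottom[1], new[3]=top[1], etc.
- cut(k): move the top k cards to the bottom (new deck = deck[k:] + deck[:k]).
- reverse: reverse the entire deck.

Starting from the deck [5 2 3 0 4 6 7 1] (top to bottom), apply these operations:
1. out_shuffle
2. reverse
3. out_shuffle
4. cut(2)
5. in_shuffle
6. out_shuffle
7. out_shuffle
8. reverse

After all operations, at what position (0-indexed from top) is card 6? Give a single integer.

After op 1 (out_shuffle): [5 4 2 6 3 7 0 1]
After op 2 (reverse): [1 0 7 3 6 2 4 5]
After op 3 (out_shuffle): [1 6 0 2 7 4 3 5]
After op 4 (cut(2)): [0 2 7 4 3 5 1 6]
After op 5 (in_shuffle): [3 0 5 2 1 7 6 4]
After op 6 (out_shuffle): [3 1 0 7 5 6 2 4]
After op 7 (out_shuffle): [3 5 1 6 0 2 7 4]
After op 8 (reverse): [4 7 2 0 6 1 5 3]
Card 6 is at position 4.

Answer: 4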